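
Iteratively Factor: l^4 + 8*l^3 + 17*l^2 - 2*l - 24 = (l + 3)*(l^3 + 5*l^2 + 2*l - 8) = (l - 1)*(l + 3)*(l^2 + 6*l + 8) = (l - 1)*(l + 2)*(l + 3)*(l + 4)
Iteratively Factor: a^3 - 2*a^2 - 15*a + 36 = (a - 3)*(a^2 + a - 12) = (a - 3)^2*(a + 4)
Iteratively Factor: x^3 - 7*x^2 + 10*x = (x - 5)*(x^2 - 2*x) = x*(x - 5)*(x - 2)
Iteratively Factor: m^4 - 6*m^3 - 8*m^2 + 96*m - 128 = (m - 4)*(m^3 - 2*m^2 - 16*m + 32) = (m - 4)^2*(m^2 + 2*m - 8) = (m - 4)^2*(m + 4)*(m - 2)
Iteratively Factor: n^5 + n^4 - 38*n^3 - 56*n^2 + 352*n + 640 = (n + 4)*(n^4 - 3*n^3 - 26*n^2 + 48*n + 160) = (n - 5)*(n + 4)*(n^3 + 2*n^2 - 16*n - 32) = (n - 5)*(n - 4)*(n + 4)*(n^2 + 6*n + 8) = (n - 5)*(n - 4)*(n + 2)*(n + 4)*(n + 4)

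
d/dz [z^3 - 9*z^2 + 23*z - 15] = 3*z^2 - 18*z + 23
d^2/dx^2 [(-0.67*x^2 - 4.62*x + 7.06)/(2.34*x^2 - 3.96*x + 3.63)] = (3.5527136788005e-15*x^4 - 63.01152*x^3 + 266.0931*x^2 - 157.06548*x - 48.99411)/(12.812904*x^6 - 65.050128*x^5 + 169.714116*x^4 - 263.921328*x^3 + 263.274462*x^2 - 156.541572*x + 47.832147)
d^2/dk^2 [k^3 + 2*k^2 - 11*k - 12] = 6*k + 4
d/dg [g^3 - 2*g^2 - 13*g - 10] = 3*g^2 - 4*g - 13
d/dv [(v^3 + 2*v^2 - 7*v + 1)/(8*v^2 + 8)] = (v^4 + 10*v^2 + 2*v - 7)/(8*(v^4 + 2*v^2 + 1))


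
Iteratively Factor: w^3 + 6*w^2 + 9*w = (w)*(w^2 + 6*w + 9) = w*(w + 3)*(w + 3)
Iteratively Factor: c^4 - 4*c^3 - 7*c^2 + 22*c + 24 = (c - 4)*(c^3 - 7*c - 6) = (c - 4)*(c - 3)*(c^2 + 3*c + 2) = (c - 4)*(c - 3)*(c + 1)*(c + 2)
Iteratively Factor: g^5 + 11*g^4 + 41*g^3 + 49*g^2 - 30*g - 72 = (g + 2)*(g^4 + 9*g^3 + 23*g^2 + 3*g - 36) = (g + 2)*(g + 3)*(g^3 + 6*g^2 + 5*g - 12) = (g - 1)*(g + 2)*(g + 3)*(g^2 + 7*g + 12) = (g - 1)*(g + 2)*(g + 3)*(g + 4)*(g + 3)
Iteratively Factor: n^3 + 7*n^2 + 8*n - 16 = (n - 1)*(n^2 + 8*n + 16) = (n - 1)*(n + 4)*(n + 4)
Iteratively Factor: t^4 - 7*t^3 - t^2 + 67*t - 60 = (t - 5)*(t^3 - 2*t^2 - 11*t + 12) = (t - 5)*(t + 3)*(t^2 - 5*t + 4) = (t - 5)*(t - 1)*(t + 3)*(t - 4)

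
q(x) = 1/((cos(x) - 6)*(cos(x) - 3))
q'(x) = sin(x)/((cos(x) - 6)*(cos(x) - 3)^2) + sin(x)/((cos(x) - 6)^2*(cos(x) - 3))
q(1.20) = 0.07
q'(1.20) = -0.03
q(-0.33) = 0.10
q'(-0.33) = 0.02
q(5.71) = 0.09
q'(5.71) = 0.03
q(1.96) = 0.05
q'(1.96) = -0.02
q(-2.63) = 0.04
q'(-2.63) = 0.01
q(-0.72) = 0.08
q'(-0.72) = 0.04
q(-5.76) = 0.09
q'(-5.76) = -0.03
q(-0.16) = 0.10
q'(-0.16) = 0.01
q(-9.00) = 0.04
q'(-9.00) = 0.01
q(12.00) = 0.09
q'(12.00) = 0.03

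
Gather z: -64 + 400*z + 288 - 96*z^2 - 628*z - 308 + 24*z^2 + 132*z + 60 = -72*z^2 - 96*z - 24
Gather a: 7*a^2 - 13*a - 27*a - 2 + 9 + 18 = 7*a^2 - 40*a + 25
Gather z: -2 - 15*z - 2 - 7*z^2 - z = -7*z^2 - 16*z - 4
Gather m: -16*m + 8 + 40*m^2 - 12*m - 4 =40*m^2 - 28*m + 4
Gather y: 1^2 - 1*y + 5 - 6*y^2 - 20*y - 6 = -6*y^2 - 21*y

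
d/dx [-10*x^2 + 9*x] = 9 - 20*x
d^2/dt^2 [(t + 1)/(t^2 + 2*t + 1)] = 2/(t^3 + 3*t^2 + 3*t + 1)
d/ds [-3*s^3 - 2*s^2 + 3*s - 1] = -9*s^2 - 4*s + 3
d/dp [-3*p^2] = -6*p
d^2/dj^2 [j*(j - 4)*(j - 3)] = 6*j - 14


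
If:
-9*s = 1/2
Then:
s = -1/18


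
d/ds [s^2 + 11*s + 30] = 2*s + 11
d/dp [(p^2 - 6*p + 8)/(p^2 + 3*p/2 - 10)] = 6*(5*p^2 - 24*p + 32)/(4*p^4 + 12*p^3 - 71*p^2 - 120*p + 400)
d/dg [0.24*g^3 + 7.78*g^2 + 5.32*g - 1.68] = 0.72*g^2 + 15.56*g + 5.32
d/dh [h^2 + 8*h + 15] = 2*h + 8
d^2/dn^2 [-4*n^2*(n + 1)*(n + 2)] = -48*n^2 - 72*n - 16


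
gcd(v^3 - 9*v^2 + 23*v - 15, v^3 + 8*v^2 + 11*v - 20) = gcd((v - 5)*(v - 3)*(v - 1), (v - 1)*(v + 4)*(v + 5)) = v - 1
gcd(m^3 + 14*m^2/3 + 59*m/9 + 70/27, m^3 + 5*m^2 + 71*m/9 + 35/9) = m^2 + 4*m + 35/9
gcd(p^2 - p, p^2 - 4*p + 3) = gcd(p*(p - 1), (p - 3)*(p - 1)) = p - 1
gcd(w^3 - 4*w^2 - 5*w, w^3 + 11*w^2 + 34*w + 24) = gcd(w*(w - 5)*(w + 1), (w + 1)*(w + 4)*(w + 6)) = w + 1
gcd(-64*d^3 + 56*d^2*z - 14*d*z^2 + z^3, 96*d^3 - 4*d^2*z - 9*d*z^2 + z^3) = 32*d^2 - 12*d*z + z^2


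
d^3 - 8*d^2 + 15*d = d*(d - 5)*(d - 3)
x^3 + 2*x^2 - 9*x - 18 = (x - 3)*(x + 2)*(x + 3)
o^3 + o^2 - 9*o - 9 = (o - 3)*(o + 1)*(o + 3)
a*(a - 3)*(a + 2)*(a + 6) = a^4 + 5*a^3 - 12*a^2 - 36*a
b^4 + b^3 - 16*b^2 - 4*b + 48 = (b - 3)*(b - 2)*(b + 2)*(b + 4)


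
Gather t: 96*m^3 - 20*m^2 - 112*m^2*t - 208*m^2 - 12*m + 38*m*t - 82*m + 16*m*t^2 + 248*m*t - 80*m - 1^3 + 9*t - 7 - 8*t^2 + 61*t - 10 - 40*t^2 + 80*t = 96*m^3 - 228*m^2 - 174*m + t^2*(16*m - 48) + t*(-112*m^2 + 286*m + 150) - 18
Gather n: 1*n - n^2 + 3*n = -n^2 + 4*n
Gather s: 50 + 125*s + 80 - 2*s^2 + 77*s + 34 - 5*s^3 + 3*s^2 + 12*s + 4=-5*s^3 + s^2 + 214*s + 168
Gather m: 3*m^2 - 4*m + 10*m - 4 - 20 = 3*m^2 + 6*m - 24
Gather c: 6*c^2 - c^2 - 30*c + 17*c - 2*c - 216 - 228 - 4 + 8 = 5*c^2 - 15*c - 440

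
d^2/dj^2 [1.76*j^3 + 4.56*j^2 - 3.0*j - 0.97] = 10.56*j + 9.12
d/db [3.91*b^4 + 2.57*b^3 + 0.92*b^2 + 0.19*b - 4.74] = 15.64*b^3 + 7.71*b^2 + 1.84*b + 0.19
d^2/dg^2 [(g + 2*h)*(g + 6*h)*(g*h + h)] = 2*h*(3*g + 8*h + 1)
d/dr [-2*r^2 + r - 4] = 1 - 4*r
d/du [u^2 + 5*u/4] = 2*u + 5/4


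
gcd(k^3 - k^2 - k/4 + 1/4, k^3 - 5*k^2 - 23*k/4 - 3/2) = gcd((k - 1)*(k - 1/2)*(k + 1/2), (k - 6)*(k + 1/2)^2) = k + 1/2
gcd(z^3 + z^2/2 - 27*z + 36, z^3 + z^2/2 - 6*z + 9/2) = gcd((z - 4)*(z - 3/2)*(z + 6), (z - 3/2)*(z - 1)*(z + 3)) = z - 3/2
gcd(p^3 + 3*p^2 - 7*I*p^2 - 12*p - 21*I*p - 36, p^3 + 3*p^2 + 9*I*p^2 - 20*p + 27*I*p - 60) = p + 3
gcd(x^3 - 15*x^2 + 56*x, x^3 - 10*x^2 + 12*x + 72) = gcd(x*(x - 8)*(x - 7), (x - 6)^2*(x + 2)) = 1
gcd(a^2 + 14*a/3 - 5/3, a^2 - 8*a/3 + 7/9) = a - 1/3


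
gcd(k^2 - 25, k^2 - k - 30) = k + 5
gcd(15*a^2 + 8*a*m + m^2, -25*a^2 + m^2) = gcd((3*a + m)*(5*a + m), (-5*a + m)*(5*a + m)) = 5*a + m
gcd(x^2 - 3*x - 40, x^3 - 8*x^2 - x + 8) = x - 8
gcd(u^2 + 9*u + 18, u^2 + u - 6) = u + 3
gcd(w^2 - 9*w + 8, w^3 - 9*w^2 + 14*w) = 1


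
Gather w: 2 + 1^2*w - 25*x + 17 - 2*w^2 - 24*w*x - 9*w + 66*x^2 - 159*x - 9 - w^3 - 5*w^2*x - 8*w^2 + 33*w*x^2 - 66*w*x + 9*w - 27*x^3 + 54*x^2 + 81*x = -w^3 + w^2*(-5*x - 10) + w*(33*x^2 - 90*x + 1) - 27*x^3 + 120*x^2 - 103*x + 10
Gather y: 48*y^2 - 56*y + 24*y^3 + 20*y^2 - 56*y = 24*y^3 + 68*y^2 - 112*y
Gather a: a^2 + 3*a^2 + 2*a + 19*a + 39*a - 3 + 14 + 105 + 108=4*a^2 + 60*a + 224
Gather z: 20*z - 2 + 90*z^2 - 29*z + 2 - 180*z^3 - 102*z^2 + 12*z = -180*z^3 - 12*z^2 + 3*z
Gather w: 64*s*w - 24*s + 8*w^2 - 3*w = -24*s + 8*w^2 + w*(64*s - 3)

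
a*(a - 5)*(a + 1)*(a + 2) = a^4 - 2*a^3 - 13*a^2 - 10*a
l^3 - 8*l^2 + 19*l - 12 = (l - 4)*(l - 3)*(l - 1)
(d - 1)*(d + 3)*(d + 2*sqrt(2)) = d^3 + 2*d^2 + 2*sqrt(2)*d^2 - 3*d + 4*sqrt(2)*d - 6*sqrt(2)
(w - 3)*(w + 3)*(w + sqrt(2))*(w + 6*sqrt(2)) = w^4 + 7*sqrt(2)*w^3 + 3*w^2 - 63*sqrt(2)*w - 108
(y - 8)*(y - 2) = y^2 - 10*y + 16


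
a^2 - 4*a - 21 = (a - 7)*(a + 3)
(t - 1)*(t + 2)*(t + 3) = t^3 + 4*t^2 + t - 6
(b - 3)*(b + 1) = b^2 - 2*b - 3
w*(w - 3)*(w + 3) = w^3 - 9*w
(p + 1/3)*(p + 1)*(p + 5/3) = p^3 + 3*p^2 + 23*p/9 + 5/9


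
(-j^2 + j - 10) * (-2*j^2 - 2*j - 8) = 2*j^4 + 26*j^2 + 12*j + 80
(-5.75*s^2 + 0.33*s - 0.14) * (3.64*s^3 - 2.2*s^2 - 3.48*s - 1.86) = -20.93*s^5 + 13.8512*s^4 + 18.7744*s^3 + 9.8546*s^2 - 0.1266*s + 0.2604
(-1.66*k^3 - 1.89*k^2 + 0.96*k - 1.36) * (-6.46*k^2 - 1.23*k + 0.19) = 10.7236*k^5 + 14.2512*k^4 - 4.1923*k^3 + 7.2457*k^2 + 1.8552*k - 0.2584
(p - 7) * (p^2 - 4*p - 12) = p^3 - 11*p^2 + 16*p + 84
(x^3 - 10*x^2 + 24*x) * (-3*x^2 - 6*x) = -3*x^5 + 24*x^4 - 12*x^3 - 144*x^2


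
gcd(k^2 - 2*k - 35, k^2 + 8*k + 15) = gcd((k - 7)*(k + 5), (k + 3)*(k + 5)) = k + 5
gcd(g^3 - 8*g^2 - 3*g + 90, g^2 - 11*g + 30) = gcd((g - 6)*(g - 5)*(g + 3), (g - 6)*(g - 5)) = g^2 - 11*g + 30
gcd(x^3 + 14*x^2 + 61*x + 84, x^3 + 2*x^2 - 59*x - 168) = x^2 + 10*x + 21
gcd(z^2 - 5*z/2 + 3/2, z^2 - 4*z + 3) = z - 1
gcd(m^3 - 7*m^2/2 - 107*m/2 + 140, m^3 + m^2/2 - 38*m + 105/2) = m + 7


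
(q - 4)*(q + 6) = q^2 + 2*q - 24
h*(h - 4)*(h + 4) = h^3 - 16*h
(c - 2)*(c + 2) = c^2 - 4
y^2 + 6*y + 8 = (y + 2)*(y + 4)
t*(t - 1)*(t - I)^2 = t^4 - t^3 - 2*I*t^3 - t^2 + 2*I*t^2 + t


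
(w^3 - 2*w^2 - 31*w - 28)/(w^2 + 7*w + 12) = (w^2 - 6*w - 7)/(w + 3)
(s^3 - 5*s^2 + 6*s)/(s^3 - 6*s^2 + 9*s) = (s - 2)/(s - 3)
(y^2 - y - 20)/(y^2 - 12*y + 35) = (y + 4)/(y - 7)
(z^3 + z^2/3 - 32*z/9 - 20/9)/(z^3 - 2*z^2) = 1 + 7/(3*z) + 10/(9*z^2)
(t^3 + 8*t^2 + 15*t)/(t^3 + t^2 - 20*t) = (t + 3)/(t - 4)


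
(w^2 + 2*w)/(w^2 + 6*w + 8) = w/(w + 4)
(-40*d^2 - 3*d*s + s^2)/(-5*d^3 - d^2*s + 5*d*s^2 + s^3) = (-8*d + s)/(-d^2 + s^2)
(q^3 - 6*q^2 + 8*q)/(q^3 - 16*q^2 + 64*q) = (q^2 - 6*q + 8)/(q^2 - 16*q + 64)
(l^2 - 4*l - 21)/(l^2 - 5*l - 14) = (l + 3)/(l + 2)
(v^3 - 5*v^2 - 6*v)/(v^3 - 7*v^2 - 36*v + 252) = v*(v + 1)/(v^2 - v - 42)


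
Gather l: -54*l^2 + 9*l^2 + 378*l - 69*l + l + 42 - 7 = -45*l^2 + 310*l + 35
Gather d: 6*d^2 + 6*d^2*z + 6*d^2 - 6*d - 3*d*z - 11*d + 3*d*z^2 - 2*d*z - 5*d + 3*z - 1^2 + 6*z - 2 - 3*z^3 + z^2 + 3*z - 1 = d^2*(6*z + 12) + d*(3*z^2 - 5*z - 22) - 3*z^3 + z^2 + 12*z - 4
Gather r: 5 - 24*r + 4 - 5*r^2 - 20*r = -5*r^2 - 44*r + 9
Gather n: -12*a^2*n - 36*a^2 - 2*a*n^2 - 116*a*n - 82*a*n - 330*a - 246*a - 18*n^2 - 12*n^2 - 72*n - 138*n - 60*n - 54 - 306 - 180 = -36*a^2 - 576*a + n^2*(-2*a - 30) + n*(-12*a^2 - 198*a - 270) - 540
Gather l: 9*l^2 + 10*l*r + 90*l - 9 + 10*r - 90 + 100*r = 9*l^2 + l*(10*r + 90) + 110*r - 99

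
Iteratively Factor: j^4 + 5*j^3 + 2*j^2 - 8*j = (j + 4)*(j^3 + j^2 - 2*j) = (j + 2)*(j + 4)*(j^2 - j) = (j - 1)*(j + 2)*(j + 4)*(j)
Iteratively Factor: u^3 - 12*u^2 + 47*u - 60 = (u - 3)*(u^2 - 9*u + 20) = (u - 4)*(u - 3)*(u - 5)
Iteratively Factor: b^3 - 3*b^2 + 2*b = (b)*(b^2 - 3*b + 2) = b*(b - 1)*(b - 2)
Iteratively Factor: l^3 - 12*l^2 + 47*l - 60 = (l - 4)*(l^2 - 8*l + 15) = (l - 4)*(l - 3)*(l - 5)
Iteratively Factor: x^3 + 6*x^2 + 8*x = (x)*(x^2 + 6*x + 8) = x*(x + 4)*(x + 2)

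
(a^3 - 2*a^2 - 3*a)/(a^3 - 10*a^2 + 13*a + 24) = a/(a - 8)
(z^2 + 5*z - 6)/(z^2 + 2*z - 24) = (z - 1)/(z - 4)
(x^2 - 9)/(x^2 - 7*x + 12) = (x + 3)/(x - 4)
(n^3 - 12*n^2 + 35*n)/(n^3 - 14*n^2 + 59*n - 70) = n/(n - 2)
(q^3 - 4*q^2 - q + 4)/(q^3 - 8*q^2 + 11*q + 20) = (q - 1)/(q - 5)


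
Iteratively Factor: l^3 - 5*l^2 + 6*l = (l - 3)*(l^2 - 2*l) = l*(l - 3)*(l - 2)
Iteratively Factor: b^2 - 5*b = (b)*(b - 5)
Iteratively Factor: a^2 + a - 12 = (a - 3)*(a + 4)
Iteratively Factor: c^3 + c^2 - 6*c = (c - 2)*(c^2 + 3*c) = (c - 2)*(c + 3)*(c)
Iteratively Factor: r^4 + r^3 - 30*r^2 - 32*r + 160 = (r - 2)*(r^3 + 3*r^2 - 24*r - 80) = (r - 2)*(r + 4)*(r^2 - r - 20) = (r - 2)*(r + 4)^2*(r - 5)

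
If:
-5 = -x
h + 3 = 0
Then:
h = -3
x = 5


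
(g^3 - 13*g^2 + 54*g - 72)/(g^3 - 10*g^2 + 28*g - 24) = (g^2 - 7*g + 12)/(g^2 - 4*g + 4)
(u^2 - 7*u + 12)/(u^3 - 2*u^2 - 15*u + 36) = (u - 4)/(u^2 + u - 12)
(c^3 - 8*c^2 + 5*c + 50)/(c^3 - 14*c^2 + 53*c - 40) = (c^2 - 3*c - 10)/(c^2 - 9*c + 8)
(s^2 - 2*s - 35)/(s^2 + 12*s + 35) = (s - 7)/(s + 7)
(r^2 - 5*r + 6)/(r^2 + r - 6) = (r - 3)/(r + 3)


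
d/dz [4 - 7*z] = -7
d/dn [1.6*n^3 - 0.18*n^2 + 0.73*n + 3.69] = 4.8*n^2 - 0.36*n + 0.73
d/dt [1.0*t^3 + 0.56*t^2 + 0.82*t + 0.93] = 3.0*t^2 + 1.12*t + 0.82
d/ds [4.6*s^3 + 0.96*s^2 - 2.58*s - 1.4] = 13.8*s^2 + 1.92*s - 2.58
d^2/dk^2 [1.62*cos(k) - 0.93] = -1.62*cos(k)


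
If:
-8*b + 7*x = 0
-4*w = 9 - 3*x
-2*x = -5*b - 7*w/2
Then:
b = 441/320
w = -171/160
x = 63/40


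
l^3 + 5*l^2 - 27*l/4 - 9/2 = (l - 3/2)*(l + 1/2)*(l + 6)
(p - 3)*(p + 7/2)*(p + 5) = p^3 + 11*p^2/2 - 8*p - 105/2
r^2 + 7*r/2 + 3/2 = (r + 1/2)*(r + 3)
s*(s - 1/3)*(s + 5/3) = s^3 + 4*s^2/3 - 5*s/9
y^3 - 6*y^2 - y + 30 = (y - 5)*(y - 3)*(y + 2)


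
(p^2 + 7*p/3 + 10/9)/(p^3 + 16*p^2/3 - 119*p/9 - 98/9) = (3*p + 5)/(3*p^2 + 14*p - 49)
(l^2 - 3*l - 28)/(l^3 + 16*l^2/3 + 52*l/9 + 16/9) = 9*(l - 7)/(9*l^2 + 12*l + 4)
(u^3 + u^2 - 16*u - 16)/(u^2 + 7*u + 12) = (u^2 - 3*u - 4)/(u + 3)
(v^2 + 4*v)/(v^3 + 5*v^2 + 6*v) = (v + 4)/(v^2 + 5*v + 6)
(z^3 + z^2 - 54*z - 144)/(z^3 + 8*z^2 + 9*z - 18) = (z - 8)/(z - 1)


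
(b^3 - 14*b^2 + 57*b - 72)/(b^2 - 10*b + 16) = (b^2 - 6*b + 9)/(b - 2)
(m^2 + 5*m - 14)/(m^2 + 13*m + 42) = (m - 2)/(m + 6)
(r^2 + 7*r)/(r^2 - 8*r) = (r + 7)/(r - 8)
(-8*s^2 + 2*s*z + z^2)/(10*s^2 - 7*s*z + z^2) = (4*s + z)/(-5*s + z)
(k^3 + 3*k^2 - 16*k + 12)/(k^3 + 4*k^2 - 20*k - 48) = (k^2 - 3*k + 2)/(k^2 - 2*k - 8)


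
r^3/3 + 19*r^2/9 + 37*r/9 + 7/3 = (r/3 + 1)*(r + 1)*(r + 7/3)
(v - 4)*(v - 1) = v^2 - 5*v + 4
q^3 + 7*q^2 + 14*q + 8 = (q + 1)*(q + 2)*(q + 4)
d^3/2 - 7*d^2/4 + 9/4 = (d/2 + 1/2)*(d - 3)*(d - 3/2)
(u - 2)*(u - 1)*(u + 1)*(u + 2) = u^4 - 5*u^2 + 4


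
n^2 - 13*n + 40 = (n - 8)*(n - 5)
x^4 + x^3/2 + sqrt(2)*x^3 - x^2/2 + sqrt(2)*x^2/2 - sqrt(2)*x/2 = x*(x - 1/2)*(x + 1)*(x + sqrt(2))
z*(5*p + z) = 5*p*z + z^2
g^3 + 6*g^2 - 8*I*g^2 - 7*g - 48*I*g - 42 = (g + 6)*(g - 7*I)*(g - I)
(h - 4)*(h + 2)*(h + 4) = h^3 + 2*h^2 - 16*h - 32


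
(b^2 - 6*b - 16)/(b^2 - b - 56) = (b + 2)/(b + 7)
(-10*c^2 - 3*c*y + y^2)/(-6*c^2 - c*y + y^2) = (-5*c + y)/(-3*c + y)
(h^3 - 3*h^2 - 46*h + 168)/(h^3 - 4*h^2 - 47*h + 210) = (h - 4)/(h - 5)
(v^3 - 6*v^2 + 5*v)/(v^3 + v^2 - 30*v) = (v - 1)/(v + 6)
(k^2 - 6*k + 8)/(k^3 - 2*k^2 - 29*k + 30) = (k^2 - 6*k + 8)/(k^3 - 2*k^2 - 29*k + 30)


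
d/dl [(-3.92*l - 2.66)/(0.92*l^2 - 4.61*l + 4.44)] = (3.6064*l^2 + 4.8944*l - 29.6674)/(0.8464*l^4 - 8.4824*l^3 + 29.4217*l^2 - 40.9368*l + 19.7136)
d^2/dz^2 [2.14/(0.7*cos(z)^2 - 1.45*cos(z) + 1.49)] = (-4.1944*(1 - cos(z)^2)^2 + 6.5163*cos(z)^3 + 2.33153*cos(z)^2 - 17.65607*cos(z) + 8.72906)/(0.7*cos(z)^2 - 1.45*cos(z) + 1.49)^3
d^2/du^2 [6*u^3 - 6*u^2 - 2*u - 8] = 36*u - 12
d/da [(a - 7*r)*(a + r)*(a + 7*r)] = 3*a^2 + 2*a*r - 49*r^2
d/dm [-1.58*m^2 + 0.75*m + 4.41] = 0.75 - 3.16*m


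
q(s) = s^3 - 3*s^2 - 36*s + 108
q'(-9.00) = 261.00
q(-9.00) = -540.00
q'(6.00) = 36.00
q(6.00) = 0.00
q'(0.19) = -37.03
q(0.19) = 101.06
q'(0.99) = -39.00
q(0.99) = 70.39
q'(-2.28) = -6.72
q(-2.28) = 162.63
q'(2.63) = -31.03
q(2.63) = 10.76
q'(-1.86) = -14.46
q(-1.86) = 158.15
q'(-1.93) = -13.25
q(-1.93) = 159.12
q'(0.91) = -38.98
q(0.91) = 73.51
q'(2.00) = -36.00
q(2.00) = 32.00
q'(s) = 3*s^2 - 6*s - 36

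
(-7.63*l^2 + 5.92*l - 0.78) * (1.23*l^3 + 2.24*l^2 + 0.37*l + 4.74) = -9.3849*l^5 - 9.8096*l^4 + 9.4783*l^3 - 35.723*l^2 + 27.7722*l - 3.6972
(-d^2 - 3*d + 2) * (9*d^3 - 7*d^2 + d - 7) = -9*d^5 - 20*d^4 + 38*d^3 - 10*d^2 + 23*d - 14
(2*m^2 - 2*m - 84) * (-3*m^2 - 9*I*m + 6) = -6*m^4 + 6*m^3 - 18*I*m^3 + 264*m^2 + 18*I*m^2 - 12*m + 756*I*m - 504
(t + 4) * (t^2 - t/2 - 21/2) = t^3 + 7*t^2/2 - 25*t/2 - 42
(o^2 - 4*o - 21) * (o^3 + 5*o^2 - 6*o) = o^5 + o^4 - 47*o^3 - 81*o^2 + 126*o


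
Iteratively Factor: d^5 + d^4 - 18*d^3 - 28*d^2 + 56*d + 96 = (d - 4)*(d^4 + 5*d^3 + 2*d^2 - 20*d - 24) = (d - 4)*(d + 2)*(d^3 + 3*d^2 - 4*d - 12) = (d - 4)*(d - 2)*(d + 2)*(d^2 + 5*d + 6) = (d - 4)*(d - 2)*(d + 2)*(d + 3)*(d + 2)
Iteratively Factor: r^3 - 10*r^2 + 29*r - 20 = (r - 4)*(r^2 - 6*r + 5) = (r - 5)*(r - 4)*(r - 1)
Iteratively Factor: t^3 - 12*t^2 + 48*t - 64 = (t - 4)*(t^2 - 8*t + 16) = (t - 4)^2*(t - 4)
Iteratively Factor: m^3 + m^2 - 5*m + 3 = (m + 3)*(m^2 - 2*m + 1) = (m - 1)*(m + 3)*(m - 1)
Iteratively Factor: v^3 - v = (v)*(v^2 - 1) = v*(v - 1)*(v + 1)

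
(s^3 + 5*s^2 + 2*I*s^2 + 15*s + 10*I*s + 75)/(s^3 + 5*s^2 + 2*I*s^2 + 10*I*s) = (s^2 + 2*I*s + 15)/(s*(s + 2*I))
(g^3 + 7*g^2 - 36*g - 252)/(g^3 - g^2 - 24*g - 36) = (g^2 + 13*g + 42)/(g^2 + 5*g + 6)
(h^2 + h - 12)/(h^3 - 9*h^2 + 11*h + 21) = (h + 4)/(h^2 - 6*h - 7)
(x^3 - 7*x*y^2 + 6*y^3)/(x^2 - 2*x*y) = x + 2*y - 3*y^2/x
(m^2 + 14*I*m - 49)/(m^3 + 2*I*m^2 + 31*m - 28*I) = (m + 7*I)/(m^2 - 5*I*m - 4)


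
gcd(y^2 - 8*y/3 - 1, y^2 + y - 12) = y - 3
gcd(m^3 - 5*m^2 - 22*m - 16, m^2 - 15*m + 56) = m - 8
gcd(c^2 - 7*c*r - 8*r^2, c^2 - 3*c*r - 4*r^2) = c + r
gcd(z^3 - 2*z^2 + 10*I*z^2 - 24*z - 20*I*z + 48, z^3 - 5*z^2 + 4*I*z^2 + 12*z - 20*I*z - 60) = z + 6*I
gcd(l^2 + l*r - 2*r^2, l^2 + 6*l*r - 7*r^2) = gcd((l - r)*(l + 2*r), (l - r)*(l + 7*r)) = -l + r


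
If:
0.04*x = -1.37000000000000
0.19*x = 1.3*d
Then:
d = -5.01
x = -34.25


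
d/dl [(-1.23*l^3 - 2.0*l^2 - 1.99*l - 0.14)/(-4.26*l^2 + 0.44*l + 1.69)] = (5.2398*l^4 - 1.0824*l^3 - 15.5935*l^2 - 7.9528*l - 3.3015)/(18.1476*l^4 - 3.7488*l^3 - 14.2052*l^2 + 1.4872*l + 2.8561)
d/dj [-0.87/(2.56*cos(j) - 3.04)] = -2.2272*sin(j)/(2.56*cos(j) - 3.04)^2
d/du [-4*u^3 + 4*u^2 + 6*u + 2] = -12*u^2 + 8*u + 6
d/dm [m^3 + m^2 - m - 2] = 3*m^2 + 2*m - 1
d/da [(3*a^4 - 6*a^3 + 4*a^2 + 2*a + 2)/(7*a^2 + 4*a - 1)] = 2*(21*a^5 - 3*a^4 - 30*a^3 + 10*a^2 - 18*a - 5)/(49*a^4 + 56*a^3 + 2*a^2 - 8*a + 1)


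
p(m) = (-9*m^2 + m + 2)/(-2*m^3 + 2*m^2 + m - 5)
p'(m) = (1 - 18*m)/(-2*m^3 + 2*m^2 + m - 5) + (-9*m^2 + m + 2)*(6*m^2 - 4*m - 1)/(-2*m^3 + 2*m^2 + m - 5)^2 = (-18*m^4 + 4*m^3 + m^2 + 82*m - 7)/(4*m^6 - 8*m^5 + 24*m^3 - 19*m^2 - 10*m + 25)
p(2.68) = 2.27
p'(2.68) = -0.90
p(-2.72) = -1.42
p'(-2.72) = -0.58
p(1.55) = 2.97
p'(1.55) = 0.90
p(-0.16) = -0.32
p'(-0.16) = -0.77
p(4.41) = 1.27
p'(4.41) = -0.34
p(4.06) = 1.40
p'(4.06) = -0.41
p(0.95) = 1.31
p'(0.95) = 3.86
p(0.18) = -0.40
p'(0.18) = 0.34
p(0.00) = -0.40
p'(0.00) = -0.28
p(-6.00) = -0.67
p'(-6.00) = -0.10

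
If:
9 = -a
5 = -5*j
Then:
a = -9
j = -1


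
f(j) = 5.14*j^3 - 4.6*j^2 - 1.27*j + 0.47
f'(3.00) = 109.91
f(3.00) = 94.04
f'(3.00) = 109.91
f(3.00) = 94.04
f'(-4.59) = 365.83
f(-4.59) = -587.67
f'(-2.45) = 113.83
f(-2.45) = -99.62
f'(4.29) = 243.05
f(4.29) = 316.18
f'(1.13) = 8.02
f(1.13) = 0.58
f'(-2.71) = 136.91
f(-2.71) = -132.17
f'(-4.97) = 425.34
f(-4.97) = -737.85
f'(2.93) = 104.15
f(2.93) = 86.55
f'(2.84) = 96.97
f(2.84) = 77.50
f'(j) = 15.42*j^2 - 9.2*j - 1.27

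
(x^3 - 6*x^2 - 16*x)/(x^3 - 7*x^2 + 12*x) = (x^2 - 6*x - 16)/(x^2 - 7*x + 12)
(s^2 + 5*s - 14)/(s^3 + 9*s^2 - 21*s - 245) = (s - 2)/(s^2 + 2*s - 35)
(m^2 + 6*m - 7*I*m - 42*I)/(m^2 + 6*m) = (m - 7*I)/m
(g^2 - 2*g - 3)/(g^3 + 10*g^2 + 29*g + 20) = (g - 3)/(g^2 + 9*g + 20)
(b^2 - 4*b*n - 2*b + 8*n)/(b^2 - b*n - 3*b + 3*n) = (b^2 - 4*b*n - 2*b + 8*n)/(b^2 - b*n - 3*b + 3*n)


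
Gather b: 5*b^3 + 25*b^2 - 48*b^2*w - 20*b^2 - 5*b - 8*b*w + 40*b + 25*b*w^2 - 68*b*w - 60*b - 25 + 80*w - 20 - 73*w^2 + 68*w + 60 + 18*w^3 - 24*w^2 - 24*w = 5*b^3 + b^2*(5 - 48*w) + b*(25*w^2 - 76*w - 25) + 18*w^3 - 97*w^2 + 124*w + 15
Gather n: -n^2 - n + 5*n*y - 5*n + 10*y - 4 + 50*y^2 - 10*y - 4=-n^2 + n*(5*y - 6) + 50*y^2 - 8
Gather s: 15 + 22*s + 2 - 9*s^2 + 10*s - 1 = -9*s^2 + 32*s + 16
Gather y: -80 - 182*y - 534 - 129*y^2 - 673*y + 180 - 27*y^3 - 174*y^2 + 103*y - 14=-27*y^3 - 303*y^2 - 752*y - 448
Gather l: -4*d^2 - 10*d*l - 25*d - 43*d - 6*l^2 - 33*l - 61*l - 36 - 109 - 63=-4*d^2 - 68*d - 6*l^2 + l*(-10*d - 94) - 208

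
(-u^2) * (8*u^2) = -8*u^4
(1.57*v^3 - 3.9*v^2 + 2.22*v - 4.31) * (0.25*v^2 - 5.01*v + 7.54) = 0.3925*v^5 - 8.8407*v^4 + 31.9318*v^3 - 41.6057*v^2 + 38.3319*v - 32.4974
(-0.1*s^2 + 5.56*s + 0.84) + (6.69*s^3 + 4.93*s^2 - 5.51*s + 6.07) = 6.69*s^3 + 4.83*s^2 + 0.0499999999999998*s + 6.91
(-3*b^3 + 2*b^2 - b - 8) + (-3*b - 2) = -3*b^3 + 2*b^2 - 4*b - 10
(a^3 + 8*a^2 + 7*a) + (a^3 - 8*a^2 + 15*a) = 2*a^3 + 22*a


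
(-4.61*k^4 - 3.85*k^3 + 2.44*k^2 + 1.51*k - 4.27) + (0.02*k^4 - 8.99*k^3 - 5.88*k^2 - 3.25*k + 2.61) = -4.59*k^4 - 12.84*k^3 - 3.44*k^2 - 1.74*k - 1.66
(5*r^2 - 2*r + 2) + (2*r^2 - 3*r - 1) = 7*r^2 - 5*r + 1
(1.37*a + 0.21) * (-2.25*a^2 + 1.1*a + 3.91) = -3.0825*a^3 + 1.0345*a^2 + 5.5877*a + 0.8211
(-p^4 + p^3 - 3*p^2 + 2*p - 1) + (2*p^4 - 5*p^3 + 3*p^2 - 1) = p^4 - 4*p^3 + 2*p - 2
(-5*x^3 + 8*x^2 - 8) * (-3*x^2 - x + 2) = 15*x^5 - 19*x^4 - 18*x^3 + 40*x^2 + 8*x - 16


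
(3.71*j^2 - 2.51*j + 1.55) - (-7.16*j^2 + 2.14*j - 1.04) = 10.87*j^2 - 4.65*j + 2.59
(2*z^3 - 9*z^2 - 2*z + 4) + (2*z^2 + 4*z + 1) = 2*z^3 - 7*z^2 + 2*z + 5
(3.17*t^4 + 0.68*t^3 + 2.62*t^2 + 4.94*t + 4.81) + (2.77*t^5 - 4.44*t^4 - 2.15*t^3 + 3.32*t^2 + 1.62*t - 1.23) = 2.77*t^5 - 1.27*t^4 - 1.47*t^3 + 5.94*t^2 + 6.56*t + 3.58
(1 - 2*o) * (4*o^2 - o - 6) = -8*o^3 + 6*o^2 + 11*o - 6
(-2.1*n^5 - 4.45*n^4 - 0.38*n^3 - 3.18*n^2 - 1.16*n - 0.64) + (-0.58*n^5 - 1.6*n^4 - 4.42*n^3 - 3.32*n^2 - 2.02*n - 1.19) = -2.68*n^5 - 6.05*n^4 - 4.8*n^3 - 6.5*n^2 - 3.18*n - 1.83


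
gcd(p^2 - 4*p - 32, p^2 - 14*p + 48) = p - 8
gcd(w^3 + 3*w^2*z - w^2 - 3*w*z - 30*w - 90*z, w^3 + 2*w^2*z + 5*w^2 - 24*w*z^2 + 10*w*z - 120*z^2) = w + 5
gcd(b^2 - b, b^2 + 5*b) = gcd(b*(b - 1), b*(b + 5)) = b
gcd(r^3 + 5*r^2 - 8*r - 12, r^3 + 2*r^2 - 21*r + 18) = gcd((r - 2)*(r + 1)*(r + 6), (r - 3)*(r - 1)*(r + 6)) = r + 6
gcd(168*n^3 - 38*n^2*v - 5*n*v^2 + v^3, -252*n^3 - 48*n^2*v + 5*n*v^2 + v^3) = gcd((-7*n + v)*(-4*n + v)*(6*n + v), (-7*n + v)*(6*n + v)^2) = -42*n^2 - n*v + v^2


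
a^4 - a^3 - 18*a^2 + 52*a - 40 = (a - 2)^3*(a + 5)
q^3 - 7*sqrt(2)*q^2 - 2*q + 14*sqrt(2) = (q - 7*sqrt(2))*(q - sqrt(2))*(q + sqrt(2))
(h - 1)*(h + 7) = h^2 + 6*h - 7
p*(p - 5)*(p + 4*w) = p^3 + 4*p^2*w - 5*p^2 - 20*p*w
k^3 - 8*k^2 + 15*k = k*(k - 5)*(k - 3)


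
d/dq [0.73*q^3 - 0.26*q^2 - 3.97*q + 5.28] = 2.19*q^2 - 0.52*q - 3.97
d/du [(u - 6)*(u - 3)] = 2*u - 9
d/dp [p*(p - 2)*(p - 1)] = 3*p^2 - 6*p + 2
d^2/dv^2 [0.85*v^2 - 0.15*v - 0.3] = 1.70000000000000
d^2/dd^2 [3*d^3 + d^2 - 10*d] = 18*d + 2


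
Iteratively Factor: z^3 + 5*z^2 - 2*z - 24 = (z + 3)*(z^2 + 2*z - 8) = (z - 2)*(z + 3)*(z + 4)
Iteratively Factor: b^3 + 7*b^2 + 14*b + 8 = (b + 2)*(b^2 + 5*b + 4) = (b + 2)*(b + 4)*(b + 1)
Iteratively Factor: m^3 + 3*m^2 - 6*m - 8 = (m + 1)*(m^2 + 2*m - 8) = (m - 2)*(m + 1)*(m + 4)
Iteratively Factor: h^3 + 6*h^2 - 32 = (h + 4)*(h^2 + 2*h - 8) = (h + 4)^2*(h - 2)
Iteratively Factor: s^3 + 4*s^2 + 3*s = (s)*(s^2 + 4*s + 3) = s*(s + 1)*(s + 3)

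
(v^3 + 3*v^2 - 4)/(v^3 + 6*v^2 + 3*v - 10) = (v + 2)/(v + 5)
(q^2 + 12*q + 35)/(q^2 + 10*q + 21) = (q + 5)/(q + 3)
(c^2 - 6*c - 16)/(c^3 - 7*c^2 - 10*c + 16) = 1/(c - 1)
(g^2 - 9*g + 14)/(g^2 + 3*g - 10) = (g - 7)/(g + 5)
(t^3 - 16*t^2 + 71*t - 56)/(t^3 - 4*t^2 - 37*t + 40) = (t - 7)/(t + 5)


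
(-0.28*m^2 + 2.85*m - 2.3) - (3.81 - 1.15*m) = -0.28*m^2 + 4.0*m - 6.11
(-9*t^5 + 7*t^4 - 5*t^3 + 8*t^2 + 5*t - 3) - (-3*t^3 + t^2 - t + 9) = -9*t^5 + 7*t^4 - 2*t^3 + 7*t^2 + 6*t - 12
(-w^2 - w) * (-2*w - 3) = 2*w^3 + 5*w^2 + 3*w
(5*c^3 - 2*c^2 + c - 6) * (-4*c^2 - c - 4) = -20*c^5 + 3*c^4 - 22*c^3 + 31*c^2 + 2*c + 24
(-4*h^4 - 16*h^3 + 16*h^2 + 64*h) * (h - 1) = -4*h^5 - 12*h^4 + 32*h^3 + 48*h^2 - 64*h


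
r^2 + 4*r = r*(r + 4)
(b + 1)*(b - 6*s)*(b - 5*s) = b^3 - 11*b^2*s + b^2 + 30*b*s^2 - 11*b*s + 30*s^2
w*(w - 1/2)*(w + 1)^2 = w^4 + 3*w^3/2 - w/2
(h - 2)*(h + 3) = h^2 + h - 6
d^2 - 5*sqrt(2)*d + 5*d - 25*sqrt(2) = (d + 5)*(d - 5*sqrt(2))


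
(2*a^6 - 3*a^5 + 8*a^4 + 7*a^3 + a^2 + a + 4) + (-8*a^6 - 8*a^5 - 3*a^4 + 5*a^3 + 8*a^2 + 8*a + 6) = -6*a^6 - 11*a^5 + 5*a^4 + 12*a^3 + 9*a^2 + 9*a + 10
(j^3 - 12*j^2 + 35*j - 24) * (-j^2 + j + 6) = -j^5 + 13*j^4 - 41*j^3 - 13*j^2 + 186*j - 144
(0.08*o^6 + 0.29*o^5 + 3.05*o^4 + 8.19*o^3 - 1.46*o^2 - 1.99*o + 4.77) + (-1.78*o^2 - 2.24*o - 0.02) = 0.08*o^6 + 0.29*o^5 + 3.05*o^4 + 8.19*o^3 - 3.24*o^2 - 4.23*o + 4.75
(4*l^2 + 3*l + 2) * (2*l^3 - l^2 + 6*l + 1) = 8*l^5 + 2*l^4 + 25*l^3 + 20*l^2 + 15*l + 2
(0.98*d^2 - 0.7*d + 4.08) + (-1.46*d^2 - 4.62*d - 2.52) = -0.48*d^2 - 5.32*d + 1.56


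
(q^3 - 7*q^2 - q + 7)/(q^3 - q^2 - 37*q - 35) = (q - 1)/(q + 5)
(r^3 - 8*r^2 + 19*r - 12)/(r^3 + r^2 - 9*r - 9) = (r^2 - 5*r + 4)/(r^2 + 4*r + 3)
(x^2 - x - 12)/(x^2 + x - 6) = (x - 4)/(x - 2)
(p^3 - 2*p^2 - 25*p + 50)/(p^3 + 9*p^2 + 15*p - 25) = (p^2 - 7*p + 10)/(p^2 + 4*p - 5)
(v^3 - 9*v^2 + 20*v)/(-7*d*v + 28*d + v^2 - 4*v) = v*(v - 5)/(-7*d + v)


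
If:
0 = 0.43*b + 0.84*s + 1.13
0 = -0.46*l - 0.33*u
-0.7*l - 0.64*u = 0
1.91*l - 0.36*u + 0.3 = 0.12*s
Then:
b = -7.51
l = 0.00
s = 2.50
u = 0.00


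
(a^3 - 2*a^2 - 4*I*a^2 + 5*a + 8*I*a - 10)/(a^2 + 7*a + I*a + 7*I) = (a^2 - a*(2 + 5*I) + 10*I)/(a + 7)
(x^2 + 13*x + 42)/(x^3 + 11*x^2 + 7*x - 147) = (x + 6)/(x^2 + 4*x - 21)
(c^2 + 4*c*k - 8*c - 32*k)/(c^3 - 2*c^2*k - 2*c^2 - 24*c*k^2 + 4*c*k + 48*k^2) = (c - 8)/(c^2 - 6*c*k - 2*c + 12*k)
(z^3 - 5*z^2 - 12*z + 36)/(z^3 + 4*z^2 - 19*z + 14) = (z^2 - 3*z - 18)/(z^2 + 6*z - 7)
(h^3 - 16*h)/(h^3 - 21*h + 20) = h*(h + 4)/(h^2 + 4*h - 5)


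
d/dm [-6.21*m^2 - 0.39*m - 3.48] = -12.42*m - 0.39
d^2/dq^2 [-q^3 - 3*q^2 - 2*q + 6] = -6*q - 6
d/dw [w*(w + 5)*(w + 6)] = 3*w^2 + 22*w + 30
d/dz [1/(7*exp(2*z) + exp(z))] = (-14*exp(z) - 1)*exp(-z)/(7*exp(z) + 1)^2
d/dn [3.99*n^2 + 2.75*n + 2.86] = 7.98*n + 2.75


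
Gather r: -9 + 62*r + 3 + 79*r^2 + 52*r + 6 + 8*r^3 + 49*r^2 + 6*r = 8*r^3 + 128*r^2 + 120*r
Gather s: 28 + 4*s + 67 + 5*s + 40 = 9*s + 135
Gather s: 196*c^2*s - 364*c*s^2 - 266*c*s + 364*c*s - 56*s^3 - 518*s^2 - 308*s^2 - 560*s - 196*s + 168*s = -56*s^3 + s^2*(-364*c - 826) + s*(196*c^2 + 98*c - 588)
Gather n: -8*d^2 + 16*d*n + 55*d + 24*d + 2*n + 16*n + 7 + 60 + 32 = -8*d^2 + 79*d + n*(16*d + 18) + 99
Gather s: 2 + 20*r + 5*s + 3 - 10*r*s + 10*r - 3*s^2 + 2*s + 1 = 30*r - 3*s^2 + s*(7 - 10*r) + 6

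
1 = 1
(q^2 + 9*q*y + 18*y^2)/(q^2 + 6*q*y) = (q + 3*y)/q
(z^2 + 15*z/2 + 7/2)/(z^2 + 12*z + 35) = (z + 1/2)/(z + 5)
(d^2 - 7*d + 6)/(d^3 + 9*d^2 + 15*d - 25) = (d - 6)/(d^2 + 10*d + 25)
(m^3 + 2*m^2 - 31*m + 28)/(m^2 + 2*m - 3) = (m^2 + 3*m - 28)/(m + 3)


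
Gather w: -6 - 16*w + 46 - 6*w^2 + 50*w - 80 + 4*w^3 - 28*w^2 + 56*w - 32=4*w^3 - 34*w^2 + 90*w - 72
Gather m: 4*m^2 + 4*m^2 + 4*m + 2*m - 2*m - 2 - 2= 8*m^2 + 4*m - 4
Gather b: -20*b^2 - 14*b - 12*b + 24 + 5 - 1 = -20*b^2 - 26*b + 28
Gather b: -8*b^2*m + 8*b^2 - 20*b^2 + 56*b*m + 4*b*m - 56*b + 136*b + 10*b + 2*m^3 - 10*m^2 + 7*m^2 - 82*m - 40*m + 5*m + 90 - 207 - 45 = b^2*(-8*m - 12) + b*(60*m + 90) + 2*m^3 - 3*m^2 - 117*m - 162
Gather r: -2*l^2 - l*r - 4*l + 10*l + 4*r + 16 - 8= -2*l^2 + 6*l + r*(4 - l) + 8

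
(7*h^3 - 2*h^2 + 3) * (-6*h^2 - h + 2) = -42*h^5 + 5*h^4 + 16*h^3 - 22*h^2 - 3*h + 6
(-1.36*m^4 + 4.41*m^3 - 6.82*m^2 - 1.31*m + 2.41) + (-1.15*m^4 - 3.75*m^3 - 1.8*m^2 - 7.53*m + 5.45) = -2.51*m^4 + 0.66*m^3 - 8.62*m^2 - 8.84*m + 7.86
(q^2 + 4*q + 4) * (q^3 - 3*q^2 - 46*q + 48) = q^5 + q^4 - 54*q^3 - 148*q^2 + 8*q + 192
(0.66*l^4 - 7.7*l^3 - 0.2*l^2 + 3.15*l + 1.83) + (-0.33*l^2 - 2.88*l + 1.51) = 0.66*l^4 - 7.7*l^3 - 0.53*l^2 + 0.27*l + 3.34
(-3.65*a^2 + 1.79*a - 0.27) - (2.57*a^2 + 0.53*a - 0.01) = -6.22*a^2 + 1.26*a - 0.26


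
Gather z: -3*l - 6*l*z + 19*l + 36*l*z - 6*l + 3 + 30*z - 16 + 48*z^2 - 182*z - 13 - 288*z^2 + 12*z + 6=10*l - 240*z^2 + z*(30*l - 140) - 20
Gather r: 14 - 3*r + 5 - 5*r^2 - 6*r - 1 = -5*r^2 - 9*r + 18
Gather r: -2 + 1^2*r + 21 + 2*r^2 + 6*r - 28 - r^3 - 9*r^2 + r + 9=-r^3 - 7*r^2 + 8*r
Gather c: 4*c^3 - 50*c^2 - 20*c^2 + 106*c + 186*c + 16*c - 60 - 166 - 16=4*c^3 - 70*c^2 + 308*c - 242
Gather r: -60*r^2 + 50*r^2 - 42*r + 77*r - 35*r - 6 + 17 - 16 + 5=-10*r^2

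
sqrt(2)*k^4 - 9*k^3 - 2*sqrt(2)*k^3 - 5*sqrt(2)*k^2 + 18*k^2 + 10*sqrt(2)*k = k*(k - 2)*(k - 5*sqrt(2))*(sqrt(2)*k + 1)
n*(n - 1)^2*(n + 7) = n^4 + 5*n^3 - 13*n^2 + 7*n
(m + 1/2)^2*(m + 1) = m^3 + 2*m^2 + 5*m/4 + 1/4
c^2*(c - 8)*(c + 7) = c^4 - c^3 - 56*c^2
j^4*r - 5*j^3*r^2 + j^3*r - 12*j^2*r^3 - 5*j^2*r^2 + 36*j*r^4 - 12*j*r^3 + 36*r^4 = (j - 6*r)*(j - 2*r)*(j + 3*r)*(j*r + r)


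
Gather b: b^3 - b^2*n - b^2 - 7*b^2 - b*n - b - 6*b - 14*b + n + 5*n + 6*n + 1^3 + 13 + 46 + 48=b^3 + b^2*(-n - 8) + b*(-n - 21) + 12*n + 108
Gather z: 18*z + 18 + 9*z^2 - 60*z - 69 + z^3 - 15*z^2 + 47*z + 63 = z^3 - 6*z^2 + 5*z + 12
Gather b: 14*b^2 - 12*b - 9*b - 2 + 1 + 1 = 14*b^2 - 21*b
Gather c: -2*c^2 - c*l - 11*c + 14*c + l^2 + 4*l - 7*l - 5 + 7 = -2*c^2 + c*(3 - l) + l^2 - 3*l + 2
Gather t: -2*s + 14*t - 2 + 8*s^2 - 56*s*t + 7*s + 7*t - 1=8*s^2 + 5*s + t*(21 - 56*s) - 3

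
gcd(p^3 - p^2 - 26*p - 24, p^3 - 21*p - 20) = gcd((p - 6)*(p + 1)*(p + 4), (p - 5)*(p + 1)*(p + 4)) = p^2 + 5*p + 4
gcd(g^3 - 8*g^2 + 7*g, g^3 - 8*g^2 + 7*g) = g^3 - 8*g^2 + 7*g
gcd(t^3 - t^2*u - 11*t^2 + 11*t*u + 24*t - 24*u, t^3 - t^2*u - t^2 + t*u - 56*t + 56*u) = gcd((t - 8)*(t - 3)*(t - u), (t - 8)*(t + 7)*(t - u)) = t^2 - t*u - 8*t + 8*u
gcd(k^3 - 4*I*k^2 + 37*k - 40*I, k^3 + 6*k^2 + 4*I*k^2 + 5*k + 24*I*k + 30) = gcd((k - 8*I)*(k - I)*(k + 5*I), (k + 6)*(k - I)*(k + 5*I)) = k^2 + 4*I*k + 5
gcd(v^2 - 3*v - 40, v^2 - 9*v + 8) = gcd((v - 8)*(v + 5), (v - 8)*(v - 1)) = v - 8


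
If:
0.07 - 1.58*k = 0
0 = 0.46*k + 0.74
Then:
No Solution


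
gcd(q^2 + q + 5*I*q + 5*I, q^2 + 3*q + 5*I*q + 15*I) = q + 5*I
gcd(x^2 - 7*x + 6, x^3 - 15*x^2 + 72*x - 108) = x - 6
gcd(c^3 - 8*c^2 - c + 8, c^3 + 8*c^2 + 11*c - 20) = c - 1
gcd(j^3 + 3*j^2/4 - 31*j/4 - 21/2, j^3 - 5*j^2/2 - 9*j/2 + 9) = j^2 - j - 6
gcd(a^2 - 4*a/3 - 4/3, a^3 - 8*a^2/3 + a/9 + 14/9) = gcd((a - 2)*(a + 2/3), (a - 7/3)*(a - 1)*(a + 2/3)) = a + 2/3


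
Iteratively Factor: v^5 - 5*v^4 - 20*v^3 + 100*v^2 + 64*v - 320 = (v + 2)*(v^4 - 7*v^3 - 6*v^2 + 112*v - 160) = (v - 4)*(v + 2)*(v^3 - 3*v^2 - 18*v + 40) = (v - 4)*(v - 2)*(v + 2)*(v^2 - v - 20) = (v - 4)*(v - 2)*(v + 2)*(v + 4)*(v - 5)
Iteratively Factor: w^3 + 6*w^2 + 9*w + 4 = (w + 4)*(w^2 + 2*w + 1) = (w + 1)*(w + 4)*(w + 1)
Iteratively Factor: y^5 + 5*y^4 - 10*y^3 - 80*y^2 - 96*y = (y - 4)*(y^4 + 9*y^3 + 26*y^2 + 24*y) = (y - 4)*(y + 2)*(y^3 + 7*y^2 + 12*y) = y*(y - 4)*(y + 2)*(y^2 + 7*y + 12) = y*(y - 4)*(y + 2)*(y + 4)*(y + 3)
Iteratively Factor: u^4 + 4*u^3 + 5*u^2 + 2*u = (u + 1)*(u^3 + 3*u^2 + 2*u) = u*(u + 1)*(u^2 + 3*u + 2) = u*(u + 1)^2*(u + 2)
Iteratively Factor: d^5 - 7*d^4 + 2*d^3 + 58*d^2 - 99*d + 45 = (d + 3)*(d^4 - 10*d^3 + 32*d^2 - 38*d + 15) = (d - 1)*(d + 3)*(d^3 - 9*d^2 + 23*d - 15) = (d - 3)*(d - 1)*(d + 3)*(d^2 - 6*d + 5) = (d - 5)*(d - 3)*(d - 1)*(d + 3)*(d - 1)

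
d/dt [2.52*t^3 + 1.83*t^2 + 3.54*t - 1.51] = 7.56*t^2 + 3.66*t + 3.54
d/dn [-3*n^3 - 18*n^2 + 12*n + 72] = -9*n^2 - 36*n + 12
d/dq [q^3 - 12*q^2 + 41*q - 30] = 3*q^2 - 24*q + 41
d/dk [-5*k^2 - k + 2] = -10*k - 1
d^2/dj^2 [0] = 0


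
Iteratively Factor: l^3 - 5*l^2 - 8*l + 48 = (l - 4)*(l^2 - l - 12) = (l - 4)*(l + 3)*(l - 4)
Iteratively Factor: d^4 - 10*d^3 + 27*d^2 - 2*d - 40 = (d - 4)*(d^3 - 6*d^2 + 3*d + 10) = (d - 4)*(d + 1)*(d^2 - 7*d + 10) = (d - 4)*(d - 2)*(d + 1)*(d - 5)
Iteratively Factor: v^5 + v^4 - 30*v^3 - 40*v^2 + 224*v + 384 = (v + 3)*(v^4 - 2*v^3 - 24*v^2 + 32*v + 128) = (v - 4)*(v + 3)*(v^3 + 2*v^2 - 16*v - 32) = (v - 4)*(v + 2)*(v + 3)*(v^2 - 16) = (v - 4)^2*(v + 2)*(v + 3)*(v + 4)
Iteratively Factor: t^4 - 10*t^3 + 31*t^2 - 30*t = (t - 3)*(t^3 - 7*t^2 + 10*t) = (t - 3)*(t - 2)*(t^2 - 5*t) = (t - 5)*(t - 3)*(t - 2)*(t)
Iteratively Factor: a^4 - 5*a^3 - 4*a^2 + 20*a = (a + 2)*(a^3 - 7*a^2 + 10*a) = (a - 5)*(a + 2)*(a^2 - 2*a) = (a - 5)*(a - 2)*(a + 2)*(a)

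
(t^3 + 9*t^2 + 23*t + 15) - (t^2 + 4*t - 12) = t^3 + 8*t^2 + 19*t + 27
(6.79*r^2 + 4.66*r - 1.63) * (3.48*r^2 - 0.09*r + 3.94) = 23.6292*r^4 + 15.6057*r^3 + 20.6608*r^2 + 18.5071*r - 6.4222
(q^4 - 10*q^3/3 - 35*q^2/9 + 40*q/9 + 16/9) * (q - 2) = q^5 - 16*q^4/3 + 25*q^3/9 + 110*q^2/9 - 64*q/9 - 32/9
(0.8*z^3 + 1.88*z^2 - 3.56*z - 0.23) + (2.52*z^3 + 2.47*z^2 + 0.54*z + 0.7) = 3.32*z^3 + 4.35*z^2 - 3.02*z + 0.47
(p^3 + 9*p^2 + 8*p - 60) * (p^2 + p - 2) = p^5 + 10*p^4 + 15*p^3 - 70*p^2 - 76*p + 120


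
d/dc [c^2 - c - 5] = 2*c - 1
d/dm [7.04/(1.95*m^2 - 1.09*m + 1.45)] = (7.6736 - 27.456*m)/(1.95*m^2 - 1.09*m + 1.45)^2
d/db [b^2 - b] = 2*b - 1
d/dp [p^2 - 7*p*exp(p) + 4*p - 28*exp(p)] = -7*p*exp(p) + 2*p - 35*exp(p) + 4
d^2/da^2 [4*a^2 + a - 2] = 8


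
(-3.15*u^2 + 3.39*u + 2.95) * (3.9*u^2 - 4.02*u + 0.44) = -12.285*u^4 + 25.884*u^3 - 3.5088*u^2 - 10.3674*u + 1.298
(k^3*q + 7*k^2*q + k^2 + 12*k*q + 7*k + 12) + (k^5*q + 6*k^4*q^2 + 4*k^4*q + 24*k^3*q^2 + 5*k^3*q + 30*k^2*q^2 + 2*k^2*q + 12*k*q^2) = k^5*q + 6*k^4*q^2 + 4*k^4*q + 24*k^3*q^2 + 6*k^3*q + 30*k^2*q^2 + 9*k^2*q + k^2 + 12*k*q^2 + 12*k*q + 7*k + 12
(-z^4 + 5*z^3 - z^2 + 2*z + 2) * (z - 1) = -z^5 + 6*z^4 - 6*z^3 + 3*z^2 - 2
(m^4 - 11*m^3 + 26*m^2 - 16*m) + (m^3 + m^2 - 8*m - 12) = m^4 - 10*m^3 + 27*m^2 - 24*m - 12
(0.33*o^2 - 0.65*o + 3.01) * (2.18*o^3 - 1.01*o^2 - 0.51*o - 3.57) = 0.7194*o^5 - 1.7503*o^4 + 7.05*o^3 - 3.8867*o^2 + 0.7854*o - 10.7457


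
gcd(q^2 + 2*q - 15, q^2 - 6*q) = 1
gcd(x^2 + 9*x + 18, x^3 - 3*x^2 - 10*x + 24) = x + 3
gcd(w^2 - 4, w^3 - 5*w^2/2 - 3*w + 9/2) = 1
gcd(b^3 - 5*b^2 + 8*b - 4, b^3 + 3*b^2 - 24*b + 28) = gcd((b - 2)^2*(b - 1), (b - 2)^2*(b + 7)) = b^2 - 4*b + 4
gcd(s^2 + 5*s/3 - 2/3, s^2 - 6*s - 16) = s + 2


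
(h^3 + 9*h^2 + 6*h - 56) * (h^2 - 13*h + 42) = h^5 - 4*h^4 - 69*h^3 + 244*h^2 + 980*h - 2352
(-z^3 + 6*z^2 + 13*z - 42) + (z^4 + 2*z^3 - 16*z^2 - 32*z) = z^4 + z^3 - 10*z^2 - 19*z - 42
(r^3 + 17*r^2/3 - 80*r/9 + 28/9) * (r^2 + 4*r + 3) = r^5 + 29*r^4/3 + 151*r^3/9 - 139*r^2/9 - 128*r/9 + 28/3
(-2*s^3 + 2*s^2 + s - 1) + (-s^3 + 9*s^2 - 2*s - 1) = -3*s^3 + 11*s^2 - s - 2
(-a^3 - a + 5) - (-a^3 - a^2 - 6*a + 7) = a^2 + 5*a - 2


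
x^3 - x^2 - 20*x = x*(x - 5)*(x + 4)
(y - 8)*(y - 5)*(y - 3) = y^3 - 16*y^2 + 79*y - 120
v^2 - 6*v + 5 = (v - 5)*(v - 1)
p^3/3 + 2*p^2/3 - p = p*(p/3 + 1)*(p - 1)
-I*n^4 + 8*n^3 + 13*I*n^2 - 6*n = n*(n + I)*(n + 6*I)*(-I*n + 1)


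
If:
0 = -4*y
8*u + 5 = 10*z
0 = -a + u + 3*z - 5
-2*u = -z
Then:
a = -25/12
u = 5/12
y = 0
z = 5/6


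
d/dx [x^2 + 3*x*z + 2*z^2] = 2*x + 3*z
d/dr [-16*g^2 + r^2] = 2*r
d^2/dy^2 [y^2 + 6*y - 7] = 2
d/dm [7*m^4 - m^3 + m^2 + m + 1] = 28*m^3 - 3*m^2 + 2*m + 1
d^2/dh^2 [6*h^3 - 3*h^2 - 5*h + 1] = 36*h - 6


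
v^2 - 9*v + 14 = (v - 7)*(v - 2)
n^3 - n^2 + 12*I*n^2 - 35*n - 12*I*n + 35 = (n - 1)*(n + 5*I)*(n + 7*I)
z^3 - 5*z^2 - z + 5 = (z - 5)*(z - 1)*(z + 1)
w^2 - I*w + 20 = (w - 5*I)*(w + 4*I)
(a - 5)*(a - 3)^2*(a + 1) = a^4 - 10*a^3 + 28*a^2 - 6*a - 45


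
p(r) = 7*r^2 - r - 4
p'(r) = 14*r - 1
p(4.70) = 145.93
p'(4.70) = 64.80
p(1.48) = 9.85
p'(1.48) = 19.72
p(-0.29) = -3.12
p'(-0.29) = -5.06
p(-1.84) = 21.54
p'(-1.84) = -26.76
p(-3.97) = 110.30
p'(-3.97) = -56.58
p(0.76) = -0.72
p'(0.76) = 9.64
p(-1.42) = 11.53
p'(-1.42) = -20.88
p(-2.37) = 37.69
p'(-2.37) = -34.18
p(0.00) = -4.00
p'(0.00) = -1.00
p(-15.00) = 1586.00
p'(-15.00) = -211.00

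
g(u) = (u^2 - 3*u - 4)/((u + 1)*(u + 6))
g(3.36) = -0.07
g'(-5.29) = 19.84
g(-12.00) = 2.67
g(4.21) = 0.02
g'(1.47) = 0.18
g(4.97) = 0.09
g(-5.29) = -13.08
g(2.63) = -0.16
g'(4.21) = 0.10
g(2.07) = -0.24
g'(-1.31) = 0.45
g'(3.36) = 0.11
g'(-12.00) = 0.28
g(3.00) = -0.11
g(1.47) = -0.34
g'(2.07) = 0.15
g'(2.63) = 0.13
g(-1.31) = -1.13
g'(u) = (2*u - 3)/((u + 1)*(u + 6)) - (u^2 - 3*u - 4)/((u + 1)*(u + 6)^2) - (u^2 - 3*u - 4)/((u + 1)^2*(u + 6)) = 10/(u^2 + 12*u + 36)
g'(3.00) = 0.12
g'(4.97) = 0.08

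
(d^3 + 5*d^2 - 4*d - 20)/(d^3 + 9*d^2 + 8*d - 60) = (d + 2)/(d + 6)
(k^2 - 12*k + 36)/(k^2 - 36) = (k - 6)/(k + 6)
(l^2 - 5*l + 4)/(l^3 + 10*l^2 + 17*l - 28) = (l - 4)/(l^2 + 11*l + 28)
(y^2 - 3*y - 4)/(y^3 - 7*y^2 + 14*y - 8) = (y + 1)/(y^2 - 3*y + 2)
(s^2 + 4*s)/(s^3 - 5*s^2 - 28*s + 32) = s/(s^2 - 9*s + 8)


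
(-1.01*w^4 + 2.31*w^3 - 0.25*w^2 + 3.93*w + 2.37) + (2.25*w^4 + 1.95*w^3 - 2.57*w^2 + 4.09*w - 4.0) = 1.24*w^4 + 4.26*w^3 - 2.82*w^2 + 8.02*w - 1.63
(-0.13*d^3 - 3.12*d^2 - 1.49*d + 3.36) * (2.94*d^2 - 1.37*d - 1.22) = -0.3822*d^5 - 8.9947*d^4 + 0.0524000000000004*d^3 + 15.7261*d^2 - 2.7854*d - 4.0992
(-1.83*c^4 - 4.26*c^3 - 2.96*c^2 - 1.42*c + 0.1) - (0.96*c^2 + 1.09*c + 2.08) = -1.83*c^4 - 4.26*c^3 - 3.92*c^2 - 2.51*c - 1.98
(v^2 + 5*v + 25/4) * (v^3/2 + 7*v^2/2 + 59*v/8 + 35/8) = v^5/2 + 6*v^4 + 28*v^3 + 505*v^2/8 + 2175*v/32 + 875/32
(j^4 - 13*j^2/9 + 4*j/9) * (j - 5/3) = j^5 - 5*j^4/3 - 13*j^3/9 + 77*j^2/27 - 20*j/27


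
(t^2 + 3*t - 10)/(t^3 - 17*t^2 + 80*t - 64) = (t^2 + 3*t - 10)/(t^3 - 17*t^2 + 80*t - 64)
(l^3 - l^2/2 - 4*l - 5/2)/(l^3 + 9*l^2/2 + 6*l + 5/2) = (2*l - 5)/(2*l + 5)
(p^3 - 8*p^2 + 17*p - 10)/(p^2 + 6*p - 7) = (p^2 - 7*p + 10)/(p + 7)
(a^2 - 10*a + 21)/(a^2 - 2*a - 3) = (a - 7)/(a + 1)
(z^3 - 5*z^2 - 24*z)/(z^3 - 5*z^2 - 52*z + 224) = z*(z + 3)/(z^2 + 3*z - 28)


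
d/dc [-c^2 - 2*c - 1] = -2*c - 2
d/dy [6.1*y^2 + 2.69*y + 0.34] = 12.2*y + 2.69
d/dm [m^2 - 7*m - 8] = 2*m - 7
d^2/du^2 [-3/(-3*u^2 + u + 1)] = 6*(9*u^2 - 3*u - (6*u - 1)^2 - 3)/(-3*u^2 + u + 1)^3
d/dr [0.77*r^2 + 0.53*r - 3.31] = 1.54*r + 0.53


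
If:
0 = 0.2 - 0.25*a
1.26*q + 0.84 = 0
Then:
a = 0.80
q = -0.67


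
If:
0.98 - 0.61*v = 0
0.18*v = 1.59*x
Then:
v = 1.61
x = 0.18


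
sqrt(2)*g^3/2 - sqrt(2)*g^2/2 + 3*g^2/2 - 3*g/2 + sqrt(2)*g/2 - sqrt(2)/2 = (g - 1)*(g + sqrt(2)/2)*(sqrt(2)*g/2 + 1)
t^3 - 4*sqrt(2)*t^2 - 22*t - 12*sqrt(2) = (t - 6*sqrt(2))*(t + sqrt(2))^2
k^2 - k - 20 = (k - 5)*(k + 4)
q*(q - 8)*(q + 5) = q^3 - 3*q^2 - 40*q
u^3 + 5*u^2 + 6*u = u*(u + 2)*(u + 3)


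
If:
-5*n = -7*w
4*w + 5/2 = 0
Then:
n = -7/8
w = -5/8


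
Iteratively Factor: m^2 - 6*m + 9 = (m - 3)*(m - 3)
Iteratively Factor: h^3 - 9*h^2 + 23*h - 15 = (h - 3)*(h^2 - 6*h + 5) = (h - 5)*(h - 3)*(h - 1)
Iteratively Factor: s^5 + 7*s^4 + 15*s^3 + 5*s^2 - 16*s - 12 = (s + 2)*(s^4 + 5*s^3 + 5*s^2 - 5*s - 6) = (s - 1)*(s + 2)*(s^3 + 6*s^2 + 11*s + 6) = (s - 1)*(s + 2)*(s + 3)*(s^2 + 3*s + 2) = (s - 1)*(s + 1)*(s + 2)*(s + 3)*(s + 2)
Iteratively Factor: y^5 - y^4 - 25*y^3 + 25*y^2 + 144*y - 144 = (y + 3)*(y^4 - 4*y^3 - 13*y^2 + 64*y - 48) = (y - 1)*(y + 3)*(y^3 - 3*y^2 - 16*y + 48) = (y - 4)*(y - 1)*(y + 3)*(y^2 + y - 12) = (y - 4)*(y - 1)*(y + 3)*(y + 4)*(y - 3)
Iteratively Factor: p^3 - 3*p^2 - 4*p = (p - 4)*(p^2 + p) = p*(p - 4)*(p + 1)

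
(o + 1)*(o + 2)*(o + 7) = o^3 + 10*o^2 + 23*o + 14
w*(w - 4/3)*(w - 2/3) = w^3 - 2*w^2 + 8*w/9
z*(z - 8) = z^2 - 8*z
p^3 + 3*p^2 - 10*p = p*(p - 2)*(p + 5)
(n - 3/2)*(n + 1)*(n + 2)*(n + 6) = n^4 + 15*n^3/2 + 13*n^2/2 - 18*n - 18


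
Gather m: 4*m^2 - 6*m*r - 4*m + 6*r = 4*m^2 + m*(-6*r - 4) + 6*r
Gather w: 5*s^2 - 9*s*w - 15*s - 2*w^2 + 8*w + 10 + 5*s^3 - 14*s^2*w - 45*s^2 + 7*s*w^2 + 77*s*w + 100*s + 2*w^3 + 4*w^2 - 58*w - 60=5*s^3 - 40*s^2 + 85*s + 2*w^3 + w^2*(7*s + 2) + w*(-14*s^2 + 68*s - 50) - 50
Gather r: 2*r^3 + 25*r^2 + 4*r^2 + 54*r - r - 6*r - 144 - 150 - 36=2*r^3 + 29*r^2 + 47*r - 330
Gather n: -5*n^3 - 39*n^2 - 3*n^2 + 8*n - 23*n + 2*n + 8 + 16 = -5*n^3 - 42*n^2 - 13*n + 24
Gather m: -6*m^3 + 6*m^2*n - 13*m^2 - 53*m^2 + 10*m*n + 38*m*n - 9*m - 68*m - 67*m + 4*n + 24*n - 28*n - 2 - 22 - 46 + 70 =-6*m^3 + m^2*(6*n - 66) + m*(48*n - 144)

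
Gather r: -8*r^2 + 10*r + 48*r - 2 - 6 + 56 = -8*r^2 + 58*r + 48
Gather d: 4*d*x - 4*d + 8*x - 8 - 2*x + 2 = d*(4*x - 4) + 6*x - 6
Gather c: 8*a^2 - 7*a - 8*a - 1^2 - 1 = 8*a^2 - 15*a - 2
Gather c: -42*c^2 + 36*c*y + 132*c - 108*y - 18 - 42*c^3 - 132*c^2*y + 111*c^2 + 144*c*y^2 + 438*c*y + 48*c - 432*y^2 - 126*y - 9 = -42*c^3 + c^2*(69 - 132*y) + c*(144*y^2 + 474*y + 180) - 432*y^2 - 234*y - 27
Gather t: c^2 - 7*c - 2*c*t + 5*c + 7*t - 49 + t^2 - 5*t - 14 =c^2 - 2*c + t^2 + t*(2 - 2*c) - 63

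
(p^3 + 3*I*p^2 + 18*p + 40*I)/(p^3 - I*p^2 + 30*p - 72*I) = (p^2 + 7*I*p - 10)/(p^2 + 3*I*p + 18)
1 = 1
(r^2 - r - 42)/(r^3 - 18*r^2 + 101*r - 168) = (r + 6)/(r^2 - 11*r + 24)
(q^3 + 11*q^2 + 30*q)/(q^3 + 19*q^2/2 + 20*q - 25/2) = 2*q*(q + 6)/(2*q^2 + 9*q - 5)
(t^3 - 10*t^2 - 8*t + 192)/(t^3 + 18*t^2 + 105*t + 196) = (t^2 - 14*t + 48)/(t^2 + 14*t + 49)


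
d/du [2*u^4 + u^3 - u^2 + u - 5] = 8*u^3 + 3*u^2 - 2*u + 1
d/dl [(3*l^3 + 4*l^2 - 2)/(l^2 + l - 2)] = (l*(9*l + 8)*(l^2 + l - 2) - (2*l + 1)*(3*l^3 + 4*l^2 - 2))/(l^2 + l - 2)^2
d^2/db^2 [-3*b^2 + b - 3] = -6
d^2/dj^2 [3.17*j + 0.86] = 0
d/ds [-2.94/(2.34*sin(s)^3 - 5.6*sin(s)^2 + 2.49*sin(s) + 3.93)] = (20.6388*sin(s)^2 - 32.928*sin(s) + 7.3206)*cos(s)/(2.34*sin(s)^3 - 5.6*sin(s)^2 + 2.49*sin(s) + 3.93)^2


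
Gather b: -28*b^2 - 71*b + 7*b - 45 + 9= -28*b^2 - 64*b - 36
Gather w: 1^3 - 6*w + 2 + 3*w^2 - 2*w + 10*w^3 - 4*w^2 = 10*w^3 - w^2 - 8*w + 3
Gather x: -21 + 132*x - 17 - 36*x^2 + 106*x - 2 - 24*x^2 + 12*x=-60*x^2 + 250*x - 40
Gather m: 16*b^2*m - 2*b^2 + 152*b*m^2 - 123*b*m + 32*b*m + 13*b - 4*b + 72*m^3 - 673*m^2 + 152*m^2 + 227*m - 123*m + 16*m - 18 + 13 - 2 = -2*b^2 + 9*b + 72*m^3 + m^2*(152*b - 521) + m*(16*b^2 - 91*b + 120) - 7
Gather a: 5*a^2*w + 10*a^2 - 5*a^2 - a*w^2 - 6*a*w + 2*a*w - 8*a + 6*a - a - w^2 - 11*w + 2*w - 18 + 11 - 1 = a^2*(5*w + 5) + a*(-w^2 - 4*w - 3) - w^2 - 9*w - 8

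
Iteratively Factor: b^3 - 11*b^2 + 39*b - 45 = (b - 5)*(b^2 - 6*b + 9) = (b - 5)*(b - 3)*(b - 3)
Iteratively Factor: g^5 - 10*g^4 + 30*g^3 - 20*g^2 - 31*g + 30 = (g - 5)*(g^4 - 5*g^3 + 5*g^2 + 5*g - 6) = (g - 5)*(g + 1)*(g^3 - 6*g^2 + 11*g - 6) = (g - 5)*(g - 2)*(g + 1)*(g^2 - 4*g + 3) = (g - 5)*(g - 2)*(g - 1)*(g + 1)*(g - 3)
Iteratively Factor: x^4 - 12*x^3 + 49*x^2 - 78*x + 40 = (x - 1)*(x^3 - 11*x^2 + 38*x - 40) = (x - 5)*(x - 1)*(x^2 - 6*x + 8) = (x - 5)*(x - 2)*(x - 1)*(x - 4)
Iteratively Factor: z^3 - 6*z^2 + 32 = (z - 4)*(z^2 - 2*z - 8) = (z - 4)*(z + 2)*(z - 4)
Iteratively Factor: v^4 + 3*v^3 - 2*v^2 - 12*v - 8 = (v + 1)*(v^3 + 2*v^2 - 4*v - 8) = (v + 1)*(v + 2)*(v^2 - 4) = (v - 2)*(v + 1)*(v + 2)*(v + 2)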